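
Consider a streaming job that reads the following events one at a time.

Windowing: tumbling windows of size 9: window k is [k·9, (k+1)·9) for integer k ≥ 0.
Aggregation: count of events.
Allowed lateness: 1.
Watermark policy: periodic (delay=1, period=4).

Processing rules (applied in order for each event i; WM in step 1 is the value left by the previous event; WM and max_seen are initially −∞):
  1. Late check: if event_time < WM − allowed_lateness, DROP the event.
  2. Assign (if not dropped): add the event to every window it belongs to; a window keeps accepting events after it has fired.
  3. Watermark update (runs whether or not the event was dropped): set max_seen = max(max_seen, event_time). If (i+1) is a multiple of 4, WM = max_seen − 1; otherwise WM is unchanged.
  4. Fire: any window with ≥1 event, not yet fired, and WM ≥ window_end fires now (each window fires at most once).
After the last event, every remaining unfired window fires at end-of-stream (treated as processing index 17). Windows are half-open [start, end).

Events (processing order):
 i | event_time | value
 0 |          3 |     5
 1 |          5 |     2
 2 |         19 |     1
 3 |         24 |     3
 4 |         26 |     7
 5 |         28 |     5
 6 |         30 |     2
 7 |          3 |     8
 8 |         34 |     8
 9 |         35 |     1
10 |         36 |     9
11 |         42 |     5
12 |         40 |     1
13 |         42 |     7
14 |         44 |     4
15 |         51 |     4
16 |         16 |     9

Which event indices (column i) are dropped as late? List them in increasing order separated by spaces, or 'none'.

i=0 t=3 v=5: → [0,9); WM=−∞
i=1 t=5 v=2: → [0,9); WM=−∞
i=2 t=19 v=1: → [18,27); WM=−∞
i=3 t=24 v=3: → [18,27); WM=23; [0,9) fires=2
i=4 t=26 v=7: → [18,27); WM=23
i=5 t=28 v=5: → [27,36); WM=23
i=6 t=30 v=2: → [27,36); WM=23
i=7 t=3 v=8: DROP (t<23-1); WM=29; [18,27) fires=3
i=8 t=34 v=8: → [27,36); WM=29
i=9 t=35 v=1: → [27,36); WM=29
i=10 t=36 v=9: → [36,45); WM=29
i=11 t=42 v=5: → [36,45); WM=41; [27,36) fires=4
i=12 t=40 v=1: → [36,45); WM=41
i=13 t=42 v=7: → [36,45); WM=41
i=14 t=44 v=4: → [36,45); WM=41
i=15 t=51 v=4: → [45,54); WM=50; [36,45) fires=5
i=16 t=16 v=9: DROP (t<50-1); WM=50

7 16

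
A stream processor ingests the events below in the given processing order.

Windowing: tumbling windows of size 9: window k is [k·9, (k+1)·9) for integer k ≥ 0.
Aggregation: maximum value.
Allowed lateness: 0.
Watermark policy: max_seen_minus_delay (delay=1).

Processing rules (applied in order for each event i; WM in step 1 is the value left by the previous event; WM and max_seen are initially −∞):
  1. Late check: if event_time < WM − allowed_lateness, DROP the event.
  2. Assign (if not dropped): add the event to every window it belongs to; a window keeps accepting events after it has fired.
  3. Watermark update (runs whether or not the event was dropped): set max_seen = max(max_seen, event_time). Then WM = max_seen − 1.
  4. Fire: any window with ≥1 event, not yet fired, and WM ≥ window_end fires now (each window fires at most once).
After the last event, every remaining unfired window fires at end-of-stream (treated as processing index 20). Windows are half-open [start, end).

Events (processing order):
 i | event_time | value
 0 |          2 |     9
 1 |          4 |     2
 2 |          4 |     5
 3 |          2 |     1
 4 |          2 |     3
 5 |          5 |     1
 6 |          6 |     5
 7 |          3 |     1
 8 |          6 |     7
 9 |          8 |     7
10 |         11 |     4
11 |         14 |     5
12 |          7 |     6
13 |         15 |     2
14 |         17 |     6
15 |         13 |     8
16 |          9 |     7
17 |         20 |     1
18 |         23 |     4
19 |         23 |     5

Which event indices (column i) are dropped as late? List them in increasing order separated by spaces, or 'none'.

3 4 7 12 15 16

i=0 t=2 v=9: → [0,9); WM=1
i=1 t=4 v=2: → [0,9); WM=3
i=2 t=4 v=5: → [0,9); WM=3
i=3 t=2 v=1: DROP (t<3-0); WM=3
i=4 t=2 v=3: DROP (t<3-0); WM=3
i=5 t=5 v=1: → [0,9); WM=4
i=6 t=6 v=5: → [0,9); WM=5
i=7 t=3 v=1: DROP (t<5-0); WM=5
i=8 t=6 v=7: → [0,9); WM=5
i=9 t=8 v=7: → [0,9); WM=7
i=10 t=11 v=4: → [9,18); WM=10; [0,9) fires=9
i=11 t=14 v=5: → [9,18); WM=13
i=12 t=7 v=6: DROP (t<13-0); WM=13
i=13 t=15 v=2: → [9,18); WM=14
i=14 t=17 v=6: → [9,18); WM=16
i=15 t=13 v=8: DROP (t<16-0); WM=16
i=16 t=9 v=7: DROP (t<16-0); WM=16
i=17 t=20 v=1: → [18,27); WM=19; [9,18) fires=6
i=18 t=23 v=4: → [18,27); WM=22
i=19 t=23 v=5: → [18,27); WM=22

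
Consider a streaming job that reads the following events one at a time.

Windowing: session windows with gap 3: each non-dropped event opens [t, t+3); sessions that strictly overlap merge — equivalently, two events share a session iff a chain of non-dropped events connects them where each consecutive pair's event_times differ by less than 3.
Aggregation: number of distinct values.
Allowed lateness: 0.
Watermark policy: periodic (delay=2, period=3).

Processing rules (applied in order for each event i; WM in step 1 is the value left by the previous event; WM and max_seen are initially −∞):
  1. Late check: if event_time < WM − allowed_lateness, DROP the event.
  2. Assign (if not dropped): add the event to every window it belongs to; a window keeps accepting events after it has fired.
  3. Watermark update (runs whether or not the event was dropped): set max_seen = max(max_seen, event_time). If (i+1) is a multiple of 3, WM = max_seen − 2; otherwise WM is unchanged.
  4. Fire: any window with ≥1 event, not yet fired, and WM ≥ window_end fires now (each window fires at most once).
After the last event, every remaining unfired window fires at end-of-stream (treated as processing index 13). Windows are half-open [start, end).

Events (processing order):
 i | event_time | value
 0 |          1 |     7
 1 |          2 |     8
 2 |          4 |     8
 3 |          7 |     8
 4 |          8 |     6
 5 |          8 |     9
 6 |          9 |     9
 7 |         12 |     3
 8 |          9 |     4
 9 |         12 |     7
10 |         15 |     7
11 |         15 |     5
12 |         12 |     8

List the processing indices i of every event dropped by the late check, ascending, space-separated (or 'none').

i=0 t=1 v=7: → [1,4); WM=−∞
i=1 t=2 v=8: → [1,5); WM=−∞
i=2 t=4 v=8: → [1,7); WM=2
i=3 t=7 v=8: → [7,10); WM=2
i=4 t=8 v=6: → [7,11); WM=2
i=5 t=8 v=9: → [7,11); WM=6
i=6 t=9 v=9: → [7,12); WM=6
i=7 t=12 v=3: → [12,15); WM=6
i=8 t=9 v=4: → [7,12); WM=10
i=9 t=12 v=7: → [12,15); WM=10
i=10 t=15 v=7: → [15,18); WM=10
i=11 t=15 v=5: → [15,18); WM=13
i=12 t=12 v=8: DROP (t<13-0); WM=13

12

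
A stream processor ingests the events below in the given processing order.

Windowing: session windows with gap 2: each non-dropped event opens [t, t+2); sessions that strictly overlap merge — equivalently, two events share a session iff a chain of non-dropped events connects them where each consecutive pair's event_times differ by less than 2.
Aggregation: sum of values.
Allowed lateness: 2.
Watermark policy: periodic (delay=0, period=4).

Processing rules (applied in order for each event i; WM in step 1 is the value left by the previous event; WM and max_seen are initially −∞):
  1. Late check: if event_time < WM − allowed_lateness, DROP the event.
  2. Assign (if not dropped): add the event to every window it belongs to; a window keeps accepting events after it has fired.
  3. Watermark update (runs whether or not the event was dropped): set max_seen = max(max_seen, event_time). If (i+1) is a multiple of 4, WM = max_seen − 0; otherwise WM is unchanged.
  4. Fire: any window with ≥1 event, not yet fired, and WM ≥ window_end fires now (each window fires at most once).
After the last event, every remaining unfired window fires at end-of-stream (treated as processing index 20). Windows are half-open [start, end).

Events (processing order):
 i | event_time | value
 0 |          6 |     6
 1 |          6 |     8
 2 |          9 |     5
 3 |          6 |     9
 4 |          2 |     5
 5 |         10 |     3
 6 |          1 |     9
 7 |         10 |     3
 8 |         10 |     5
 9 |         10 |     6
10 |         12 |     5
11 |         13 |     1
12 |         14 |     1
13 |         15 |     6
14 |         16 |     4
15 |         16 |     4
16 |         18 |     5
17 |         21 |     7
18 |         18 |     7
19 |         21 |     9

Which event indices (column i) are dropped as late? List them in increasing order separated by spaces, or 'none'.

4 6

i=0 t=6 v=6: → [6,8); WM=−∞
i=1 t=6 v=8: → [6,8); WM=−∞
i=2 t=9 v=5: → [9,11); WM=−∞
i=3 t=6 v=9: → [6,8); WM=9
i=4 t=2 v=5: DROP (t<9-2); WM=9
i=5 t=10 v=3: → [9,12); WM=9
i=6 t=1 v=9: DROP (t<9-2); WM=9
i=7 t=10 v=3: → [9,12); WM=10
i=8 t=10 v=5: → [9,12); WM=10
i=9 t=10 v=6: → [9,12); WM=10
i=10 t=12 v=5: → [12,14); WM=10
i=11 t=13 v=1: → [12,15); WM=13
i=12 t=14 v=1: → [12,16); WM=13
i=13 t=15 v=6: → [12,17); WM=13
i=14 t=16 v=4: → [12,18); WM=13
i=15 t=16 v=4: → [12,18); WM=16
i=16 t=18 v=5: → [18,20); WM=16
i=17 t=21 v=7: → [21,23); WM=16
i=18 t=18 v=7: → [18,20); WM=16
i=19 t=21 v=9: → [21,23); WM=21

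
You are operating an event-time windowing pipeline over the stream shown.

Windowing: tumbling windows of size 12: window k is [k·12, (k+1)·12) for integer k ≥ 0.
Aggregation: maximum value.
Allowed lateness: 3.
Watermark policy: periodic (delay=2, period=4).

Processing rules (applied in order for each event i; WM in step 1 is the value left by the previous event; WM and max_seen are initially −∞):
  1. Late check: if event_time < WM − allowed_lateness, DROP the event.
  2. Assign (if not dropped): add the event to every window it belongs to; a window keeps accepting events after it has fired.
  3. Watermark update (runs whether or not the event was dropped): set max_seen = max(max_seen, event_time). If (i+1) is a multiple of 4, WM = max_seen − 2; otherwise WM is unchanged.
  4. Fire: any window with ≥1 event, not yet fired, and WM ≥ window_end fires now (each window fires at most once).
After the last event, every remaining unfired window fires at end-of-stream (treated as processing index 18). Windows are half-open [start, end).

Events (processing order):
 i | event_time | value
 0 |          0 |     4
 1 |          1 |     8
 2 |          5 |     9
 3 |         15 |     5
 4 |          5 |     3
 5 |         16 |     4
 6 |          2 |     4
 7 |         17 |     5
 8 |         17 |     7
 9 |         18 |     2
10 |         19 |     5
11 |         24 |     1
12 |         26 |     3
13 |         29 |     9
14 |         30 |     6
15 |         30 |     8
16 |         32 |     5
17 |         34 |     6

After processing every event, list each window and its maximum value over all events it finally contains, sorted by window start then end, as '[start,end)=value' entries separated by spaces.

i=0 t=0 v=4: → [0,12); WM=−∞
i=1 t=1 v=8: → [0,12); WM=−∞
i=2 t=5 v=9: → [0,12); WM=−∞
i=3 t=15 v=5: → [12,24); WM=13; [0,12) fires=9
i=4 t=5 v=3: DROP (t<13-3); WM=13
i=5 t=16 v=4: → [12,24); WM=13
i=6 t=2 v=4: DROP (t<13-3); WM=13
i=7 t=17 v=5: → [12,24); WM=15
i=8 t=17 v=7: → [12,24); WM=15
i=9 t=18 v=2: → [12,24); WM=15
i=10 t=19 v=5: → [12,24); WM=15
i=11 t=24 v=1: → [24,36); WM=22
i=12 t=26 v=3: → [24,36); WM=22
i=13 t=29 v=9: → [24,36); WM=22
i=14 t=30 v=6: → [24,36); WM=22
i=15 t=30 v=8: → [24,36); WM=28; [12,24) fires=7
i=16 t=32 v=5: → [24,36); WM=28
i=17 t=34 v=6: → [24,36); WM=28

[0,12)=9 [12,24)=7 [24,36)=9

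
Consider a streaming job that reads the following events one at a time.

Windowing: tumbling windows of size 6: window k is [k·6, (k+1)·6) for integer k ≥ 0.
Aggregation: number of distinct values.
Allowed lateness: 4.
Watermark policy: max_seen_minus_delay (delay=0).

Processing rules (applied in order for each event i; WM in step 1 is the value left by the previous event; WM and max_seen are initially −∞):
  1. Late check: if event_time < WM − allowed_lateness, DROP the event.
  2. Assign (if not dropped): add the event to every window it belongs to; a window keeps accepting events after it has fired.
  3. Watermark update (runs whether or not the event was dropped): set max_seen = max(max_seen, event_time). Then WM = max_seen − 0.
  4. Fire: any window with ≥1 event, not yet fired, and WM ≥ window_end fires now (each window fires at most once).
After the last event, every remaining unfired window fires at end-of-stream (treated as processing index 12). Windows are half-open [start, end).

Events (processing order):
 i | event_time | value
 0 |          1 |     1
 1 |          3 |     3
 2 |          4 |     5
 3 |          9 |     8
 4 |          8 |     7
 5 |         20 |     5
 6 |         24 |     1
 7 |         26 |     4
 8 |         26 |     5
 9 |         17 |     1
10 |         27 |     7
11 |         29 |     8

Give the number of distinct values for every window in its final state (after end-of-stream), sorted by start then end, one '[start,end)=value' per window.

[0,6)=3 [6,12)=2 [18,24)=1 [24,30)=5

i=0 t=1 v=1: → [0,6); WM=1
i=1 t=3 v=3: → [0,6); WM=3
i=2 t=4 v=5: → [0,6); WM=4
i=3 t=9 v=8: → [6,12); WM=9; [0,6) fires=3
i=4 t=8 v=7: → [6,12); WM=9
i=5 t=20 v=5: → [18,24); WM=20; [6,12) fires=2
i=6 t=24 v=1: → [24,30); WM=24; [18,24) fires=1
i=7 t=26 v=4: → [24,30); WM=26
i=8 t=26 v=5: → [24,30); WM=26
i=9 t=17 v=1: DROP (t<26-4); WM=26
i=10 t=27 v=7: → [24,30); WM=27
i=11 t=29 v=8: → [24,30); WM=29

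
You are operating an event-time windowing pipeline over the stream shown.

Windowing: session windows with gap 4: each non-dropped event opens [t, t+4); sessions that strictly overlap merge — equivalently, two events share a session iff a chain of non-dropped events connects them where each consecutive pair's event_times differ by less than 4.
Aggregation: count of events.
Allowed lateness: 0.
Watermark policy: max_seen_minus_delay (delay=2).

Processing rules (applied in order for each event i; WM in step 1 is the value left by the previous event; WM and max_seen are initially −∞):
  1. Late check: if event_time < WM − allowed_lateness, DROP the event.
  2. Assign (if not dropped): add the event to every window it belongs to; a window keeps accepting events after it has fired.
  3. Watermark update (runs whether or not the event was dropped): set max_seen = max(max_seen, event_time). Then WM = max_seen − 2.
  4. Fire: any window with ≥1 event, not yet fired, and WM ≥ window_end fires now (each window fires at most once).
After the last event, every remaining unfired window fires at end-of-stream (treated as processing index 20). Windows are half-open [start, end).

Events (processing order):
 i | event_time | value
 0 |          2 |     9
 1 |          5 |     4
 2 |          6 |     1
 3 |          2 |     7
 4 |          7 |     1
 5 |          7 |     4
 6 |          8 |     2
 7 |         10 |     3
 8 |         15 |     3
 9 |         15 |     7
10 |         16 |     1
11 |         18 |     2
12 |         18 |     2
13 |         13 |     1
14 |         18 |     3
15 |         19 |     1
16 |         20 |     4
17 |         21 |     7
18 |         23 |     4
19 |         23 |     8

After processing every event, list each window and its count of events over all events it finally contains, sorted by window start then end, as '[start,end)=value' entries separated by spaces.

[2,14)=7 [15,27)=11

i=0 t=2 v=9: → [2,6); WM=0
i=1 t=5 v=4: → [2,9); WM=3
i=2 t=6 v=1: → [2,10); WM=4
i=3 t=2 v=7: DROP (t<4-0); WM=4
i=4 t=7 v=1: → [2,11); WM=5
i=5 t=7 v=4: → [2,11); WM=5
i=6 t=8 v=2: → [2,12); WM=6
i=7 t=10 v=3: → [2,14); WM=8
i=8 t=15 v=3: → [15,19); WM=13
i=9 t=15 v=7: → [15,19); WM=13
i=10 t=16 v=1: → [15,20); WM=14
i=11 t=18 v=2: → [15,22); WM=16
i=12 t=18 v=2: → [15,22); WM=16
i=13 t=13 v=1: DROP (t<16-0); WM=16
i=14 t=18 v=3: → [15,22); WM=16
i=15 t=19 v=1: → [15,23); WM=17
i=16 t=20 v=4: → [15,24); WM=18
i=17 t=21 v=7: → [15,25); WM=19
i=18 t=23 v=4: → [15,27); WM=21
i=19 t=23 v=8: → [15,27); WM=21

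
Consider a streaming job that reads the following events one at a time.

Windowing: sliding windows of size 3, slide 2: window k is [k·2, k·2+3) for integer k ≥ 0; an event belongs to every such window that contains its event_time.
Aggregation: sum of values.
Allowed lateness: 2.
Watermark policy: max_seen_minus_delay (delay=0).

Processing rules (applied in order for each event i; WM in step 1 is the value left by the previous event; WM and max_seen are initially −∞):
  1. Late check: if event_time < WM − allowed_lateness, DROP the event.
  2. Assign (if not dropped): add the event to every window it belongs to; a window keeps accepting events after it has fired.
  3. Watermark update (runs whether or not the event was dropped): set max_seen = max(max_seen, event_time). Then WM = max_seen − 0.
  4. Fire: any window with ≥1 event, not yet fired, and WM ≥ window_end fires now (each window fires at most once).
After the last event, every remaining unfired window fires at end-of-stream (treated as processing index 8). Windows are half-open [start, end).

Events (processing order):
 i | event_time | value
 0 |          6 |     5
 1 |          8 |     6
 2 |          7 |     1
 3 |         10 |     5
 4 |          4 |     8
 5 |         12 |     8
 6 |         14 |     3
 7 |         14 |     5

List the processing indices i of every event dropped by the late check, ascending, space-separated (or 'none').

i=0 t=6 v=5: → [6,9),[4,7); WM=6
i=1 t=8 v=6: → [8,11),[6,9); WM=8; [4,7) fires=5
i=2 t=7 v=1: → [6,9); WM=8
i=3 t=10 v=5: → [10,13),[8,11); WM=10; [6,9) fires=12
i=4 t=4 v=8: DROP (t<10-2); WM=10
i=5 t=12 v=8: → [12,15),[10,13); WM=12; [8,11) fires=11
i=6 t=14 v=3: → [14,17),[12,15); WM=14; [10,13) fires=13
i=7 t=14 v=5: → [14,17),[12,15); WM=14

4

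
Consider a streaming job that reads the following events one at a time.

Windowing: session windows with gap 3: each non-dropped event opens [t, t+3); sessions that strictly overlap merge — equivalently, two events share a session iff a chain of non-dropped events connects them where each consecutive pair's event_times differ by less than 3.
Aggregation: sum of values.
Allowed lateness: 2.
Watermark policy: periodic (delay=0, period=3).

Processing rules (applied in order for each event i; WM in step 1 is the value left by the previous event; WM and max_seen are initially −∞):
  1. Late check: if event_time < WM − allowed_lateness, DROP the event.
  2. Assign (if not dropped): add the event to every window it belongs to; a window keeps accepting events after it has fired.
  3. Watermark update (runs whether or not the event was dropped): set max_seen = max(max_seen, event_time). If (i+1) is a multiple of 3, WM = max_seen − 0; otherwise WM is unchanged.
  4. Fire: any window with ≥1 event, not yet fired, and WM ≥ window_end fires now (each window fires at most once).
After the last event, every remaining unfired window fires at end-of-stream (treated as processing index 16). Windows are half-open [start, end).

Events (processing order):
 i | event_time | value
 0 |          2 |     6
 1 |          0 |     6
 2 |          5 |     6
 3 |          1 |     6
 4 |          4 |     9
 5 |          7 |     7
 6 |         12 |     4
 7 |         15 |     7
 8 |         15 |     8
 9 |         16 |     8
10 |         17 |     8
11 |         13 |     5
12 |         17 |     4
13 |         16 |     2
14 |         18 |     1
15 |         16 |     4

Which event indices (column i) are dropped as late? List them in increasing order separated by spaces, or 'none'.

i=0 t=2 v=6: → [2,5); WM=−∞
i=1 t=0 v=6: → [0,5); WM=−∞
i=2 t=5 v=6: → [5,8); WM=5
i=3 t=1 v=6: DROP (t<5-2); WM=5
i=4 t=4 v=9: → [0,8); WM=5
i=5 t=7 v=7: → [0,10); WM=7
i=6 t=12 v=4: → [12,15); WM=7
i=7 t=15 v=7: → [15,18); WM=7
i=8 t=15 v=8: → [15,18); WM=15
i=9 t=16 v=8: → [15,19); WM=15
i=10 t=17 v=8: → [15,20); WM=15
i=11 t=13 v=5: → [12,20); WM=17
i=12 t=17 v=4: → [12,20); WM=17
i=13 t=16 v=2: → [12,20); WM=17
i=14 t=18 v=1: → [12,21); WM=18
i=15 t=16 v=4: → [12,21); WM=18

3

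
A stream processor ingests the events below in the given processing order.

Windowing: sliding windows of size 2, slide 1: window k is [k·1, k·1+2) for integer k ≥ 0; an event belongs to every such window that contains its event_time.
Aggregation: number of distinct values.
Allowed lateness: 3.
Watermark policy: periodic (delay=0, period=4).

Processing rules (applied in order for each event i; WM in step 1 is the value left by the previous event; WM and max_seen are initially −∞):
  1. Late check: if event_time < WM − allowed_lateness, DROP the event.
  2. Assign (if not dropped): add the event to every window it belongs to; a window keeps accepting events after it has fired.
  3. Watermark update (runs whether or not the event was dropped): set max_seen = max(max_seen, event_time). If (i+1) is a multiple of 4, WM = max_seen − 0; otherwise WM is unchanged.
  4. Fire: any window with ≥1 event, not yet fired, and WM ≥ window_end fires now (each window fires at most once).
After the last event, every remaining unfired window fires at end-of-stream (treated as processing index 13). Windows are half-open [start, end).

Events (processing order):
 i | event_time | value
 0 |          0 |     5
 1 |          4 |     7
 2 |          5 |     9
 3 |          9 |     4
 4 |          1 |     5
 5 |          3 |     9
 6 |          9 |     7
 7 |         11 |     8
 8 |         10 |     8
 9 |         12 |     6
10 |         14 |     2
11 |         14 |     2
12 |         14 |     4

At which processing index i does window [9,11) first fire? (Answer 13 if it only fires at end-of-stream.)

7

i=0 t=0 v=5: → [0,2); WM=−∞
i=1 t=4 v=7: → [4,6),[3,5); WM=−∞
i=2 t=5 v=9: → [5,7),[4,6); WM=−∞
i=3 t=9 v=4: → [9,11),[8,10); WM=9; [0,2) fires=1 [3,5) fires=1 [4,6) fires=2 [5,7) fires=1
i=4 t=1 v=5: DROP (t<9-3); WM=9
i=5 t=3 v=9: DROP (t<9-3); WM=9
i=6 t=9 v=7: → [9,11),[8,10); WM=9
i=7 t=11 v=8: → [11,13),[10,12); WM=11; [8,10) fires=2 [9,11) fires=2
i=8 t=10 v=8: → [10,12),[9,11); WM=11
i=9 t=12 v=6: → [12,14),[11,13); WM=11
i=10 t=14 v=2: → [14,16),[13,15); WM=11
i=11 t=14 v=2: → [14,16),[13,15); WM=14; [10,12) fires=1 [11,13) fires=2 [12,14) fires=1
i=12 t=14 v=4: → [14,16),[13,15); WM=14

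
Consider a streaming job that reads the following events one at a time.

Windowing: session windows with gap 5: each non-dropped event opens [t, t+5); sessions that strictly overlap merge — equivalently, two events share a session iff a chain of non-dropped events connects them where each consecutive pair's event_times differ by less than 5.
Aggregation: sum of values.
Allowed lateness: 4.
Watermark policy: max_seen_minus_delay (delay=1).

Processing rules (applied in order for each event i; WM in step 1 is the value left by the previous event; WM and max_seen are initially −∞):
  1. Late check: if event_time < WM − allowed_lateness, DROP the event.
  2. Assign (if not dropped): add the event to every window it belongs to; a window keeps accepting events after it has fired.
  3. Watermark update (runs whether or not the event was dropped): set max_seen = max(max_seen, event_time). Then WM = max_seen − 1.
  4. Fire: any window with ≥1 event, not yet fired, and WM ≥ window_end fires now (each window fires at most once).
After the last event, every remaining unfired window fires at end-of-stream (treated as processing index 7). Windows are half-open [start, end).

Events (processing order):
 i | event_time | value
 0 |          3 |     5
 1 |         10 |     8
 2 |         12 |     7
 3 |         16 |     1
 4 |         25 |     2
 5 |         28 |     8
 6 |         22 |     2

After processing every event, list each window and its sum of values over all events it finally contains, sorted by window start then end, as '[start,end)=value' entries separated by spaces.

[3,8)=5 [10,21)=16 [25,33)=10

i=0 t=3 v=5: → [3,8); WM=2
i=1 t=10 v=8: → [10,15); WM=9
i=2 t=12 v=7: → [10,17); WM=11
i=3 t=16 v=1: → [10,21); WM=15
i=4 t=25 v=2: → [25,30); WM=24
i=5 t=28 v=8: → [25,33); WM=27
i=6 t=22 v=2: DROP (t<27-4); WM=27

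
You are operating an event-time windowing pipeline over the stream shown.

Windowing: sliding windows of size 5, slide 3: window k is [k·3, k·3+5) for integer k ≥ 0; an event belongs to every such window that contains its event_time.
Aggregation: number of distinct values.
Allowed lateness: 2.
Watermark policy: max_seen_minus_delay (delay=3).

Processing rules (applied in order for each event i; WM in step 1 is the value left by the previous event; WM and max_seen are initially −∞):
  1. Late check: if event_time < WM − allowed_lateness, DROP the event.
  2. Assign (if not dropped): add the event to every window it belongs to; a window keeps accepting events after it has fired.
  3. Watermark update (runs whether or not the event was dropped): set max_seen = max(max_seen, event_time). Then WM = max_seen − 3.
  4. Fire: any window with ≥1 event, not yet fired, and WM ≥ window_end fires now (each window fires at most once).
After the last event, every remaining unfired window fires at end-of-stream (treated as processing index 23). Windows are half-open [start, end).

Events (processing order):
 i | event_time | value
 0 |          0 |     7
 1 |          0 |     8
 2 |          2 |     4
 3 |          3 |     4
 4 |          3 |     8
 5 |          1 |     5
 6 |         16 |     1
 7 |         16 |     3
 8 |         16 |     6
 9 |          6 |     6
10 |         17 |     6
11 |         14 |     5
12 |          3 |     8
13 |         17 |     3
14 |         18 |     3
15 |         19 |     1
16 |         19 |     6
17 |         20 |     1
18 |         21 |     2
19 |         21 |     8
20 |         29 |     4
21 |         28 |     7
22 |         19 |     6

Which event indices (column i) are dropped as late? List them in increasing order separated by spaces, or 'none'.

i=0 t=0 v=7: → [0,5); WM=-3
i=1 t=0 v=8: → [0,5); WM=-3
i=2 t=2 v=4: → [0,5); WM=-1
i=3 t=3 v=4: → [3,8),[0,5); WM=0
i=4 t=3 v=8: → [3,8),[0,5); WM=0
i=5 t=1 v=5: → [0,5); WM=0
i=6 t=16 v=1: → [15,20),[12,17); WM=13; [0,5) fires=4 [3,8) fires=2
i=7 t=16 v=3: → [15,20),[12,17); WM=13
i=8 t=16 v=6: → [15,20),[12,17); WM=13
i=9 t=6 v=6: DROP (t<13-2); WM=13
i=10 t=17 v=6: → [15,20); WM=14
i=11 t=14 v=5: → [12,17); WM=14
i=12 t=3 v=8: DROP (t<14-2); WM=14
i=13 t=17 v=3: → [15,20); WM=14
i=14 t=18 v=3: → [18,23),[15,20); WM=15
i=15 t=19 v=1: → [18,23),[15,20); WM=16
i=16 t=19 v=6: → [18,23),[15,20); WM=16
i=17 t=20 v=1: → [18,23); WM=17; [12,17) fires=4
i=18 t=21 v=2: → [21,26),[18,23); WM=18
i=19 t=21 v=8: → [21,26),[18,23); WM=18
i=20 t=29 v=4: → [27,32); WM=26; [15,20) fires=3 [18,23) fires=5 [21,26) fires=2
i=21 t=28 v=7: → [27,32),[24,29); WM=26
i=22 t=19 v=6: DROP (t<26-2); WM=26

9 12 22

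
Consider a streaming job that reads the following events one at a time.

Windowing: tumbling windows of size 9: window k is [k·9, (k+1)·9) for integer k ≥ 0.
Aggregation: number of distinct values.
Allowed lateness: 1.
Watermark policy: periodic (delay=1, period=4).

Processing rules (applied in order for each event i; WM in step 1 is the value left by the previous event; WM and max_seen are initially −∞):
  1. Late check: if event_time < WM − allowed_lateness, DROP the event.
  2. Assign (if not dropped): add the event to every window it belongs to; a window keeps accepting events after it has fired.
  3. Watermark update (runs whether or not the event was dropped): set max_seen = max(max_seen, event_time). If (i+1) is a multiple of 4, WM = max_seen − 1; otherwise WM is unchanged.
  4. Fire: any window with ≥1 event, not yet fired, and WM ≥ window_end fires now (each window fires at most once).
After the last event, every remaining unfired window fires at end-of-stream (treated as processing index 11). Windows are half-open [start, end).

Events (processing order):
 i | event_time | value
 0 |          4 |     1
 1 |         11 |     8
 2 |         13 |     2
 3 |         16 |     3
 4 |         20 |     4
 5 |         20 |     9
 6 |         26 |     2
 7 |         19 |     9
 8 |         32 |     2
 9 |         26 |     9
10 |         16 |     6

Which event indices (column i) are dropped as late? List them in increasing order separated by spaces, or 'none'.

10

i=0 t=4 v=1: → [0,9); WM=−∞
i=1 t=11 v=8: → [9,18); WM=−∞
i=2 t=13 v=2: → [9,18); WM=−∞
i=3 t=16 v=3: → [9,18); WM=15; [0,9) fires=1
i=4 t=20 v=4: → [18,27); WM=15
i=5 t=20 v=9: → [18,27); WM=15
i=6 t=26 v=2: → [18,27); WM=15
i=7 t=19 v=9: → [18,27); WM=25; [9,18) fires=3
i=8 t=32 v=2: → [27,36); WM=25
i=9 t=26 v=9: → [18,27); WM=25
i=10 t=16 v=6: DROP (t<25-1); WM=25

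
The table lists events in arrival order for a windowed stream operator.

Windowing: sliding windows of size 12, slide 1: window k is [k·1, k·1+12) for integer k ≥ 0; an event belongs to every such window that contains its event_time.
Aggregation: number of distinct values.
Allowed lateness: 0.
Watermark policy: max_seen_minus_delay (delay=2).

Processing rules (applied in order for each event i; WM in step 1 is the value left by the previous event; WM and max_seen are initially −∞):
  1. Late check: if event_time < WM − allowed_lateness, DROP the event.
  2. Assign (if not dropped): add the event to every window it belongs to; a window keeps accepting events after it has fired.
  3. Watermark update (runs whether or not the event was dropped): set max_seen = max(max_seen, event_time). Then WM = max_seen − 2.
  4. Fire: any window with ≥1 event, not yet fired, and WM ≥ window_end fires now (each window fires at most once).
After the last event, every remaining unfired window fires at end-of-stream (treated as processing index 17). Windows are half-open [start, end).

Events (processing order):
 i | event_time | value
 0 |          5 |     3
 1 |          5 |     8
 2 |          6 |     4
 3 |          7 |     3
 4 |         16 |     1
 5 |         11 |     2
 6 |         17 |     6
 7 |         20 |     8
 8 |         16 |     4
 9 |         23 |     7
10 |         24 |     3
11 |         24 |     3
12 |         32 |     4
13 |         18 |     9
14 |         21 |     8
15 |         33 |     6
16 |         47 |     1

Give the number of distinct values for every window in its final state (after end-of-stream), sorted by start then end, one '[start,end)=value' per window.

[0,12)=3 [1,13)=3 [2,14)=3 [3,15)=3 [4,16)=3 [5,17)=4 [6,18)=4 [7,19)=3 [8,20)=2 [9,21)=3 [10,22)=3 [11,23)=3 [12,24)=4 [13,25)=5 [14,26)=5 [15,27)=5 [16,28)=5 [17,29)=4 [18,30)=3 [19,31)=3 [20,32)=3 [21,33)=3 [22,34)=4 [23,35)=4 [24,36)=3 [25,37)=2 [26,38)=2 [27,39)=2 [28,40)=2 [29,41)=2 [30,42)=2 [31,43)=2 [32,44)=2 [33,45)=1 [36,48)=1 [37,49)=1 [38,50)=1 [39,51)=1 [40,52)=1 [41,53)=1 [42,54)=1 [43,55)=1 [44,56)=1 [45,57)=1 [46,58)=1 [47,59)=1

i=0 t=5 v=3: → [5,17),[4,16),[3,15),[2,14),[1,13),[0,12); WM=3
i=1 t=5 v=8: → [5,17),[4,16),[3,15),[2,14),[1,13),[0,12); WM=3
i=2 t=6 v=4: → [6,18),[5,17),[4,16),[3,15),[2,14),[1,13),[0,12); WM=4
i=3 t=7 v=3: → [7,19),[6,18),[5,17),[4,16),[3,15),[2,14),[1,13),[0,12); WM=5
i=4 t=16 v=1: → [16,28),[15,27),[14,26),[13,25),[12,24),[11,23),[10,22),[9,21),[8,20),[7,19),[6,18),[5,17); WM=14; [0,12) fires=3 [1,13) fires=3 [2,14) fires=3
i=5 t=11 v=2: DROP (t<14-0); WM=14
i=6 t=17 v=6: → [17,29),[16,28),[15,27),[14,26),[13,25),[12,24),[11,23),[10,22),[9,21),[8,20),[7,19),[6,18); WM=15; [3,15) fires=3
i=7 t=20 v=8: → [20,32),[19,31),[18,30),[17,29),[16,28),[15,27),[14,26),[13,25),[12,24),[11,23),[10,22),[9,21); WM=18; [4,16) fires=3 [5,17) fires=4 [6,18) fires=4
i=8 t=16 v=4: DROP (t<18-0); WM=18
i=9 t=23 v=7: → [23,35),[22,34),[21,33),[20,32),[19,31),[18,30),[17,29),[16,28),[15,27),[14,26),[13,25),[12,24); WM=21; [7,19) fires=3 [8,20) fires=2 [9,21) fires=3
i=10 t=24 v=3: → [24,36),[23,35),[22,34),[21,33),[20,32),[19,31),[18,30),[17,29),[16,28),[15,27),[14,26),[13,25); WM=22; [10,22) fires=3
i=11 t=24 v=3: → [24,36),[23,35),[22,34),[21,33),[20,32),[19,31),[18,30),[17,29),[16,28),[15,27),[14,26),[13,25); WM=22
i=12 t=32 v=4: → [32,44),[31,43),[30,42),[29,41),[28,40),[27,39),[26,38),[25,37),[24,36),[23,35),[22,34),[21,33); WM=30; [11,23) fires=3 [12,24) fires=4 [13,25) fires=5 [14,26) fires=5 [15,27) fires=5 [16,28) fires=5 [17,29) fires=4 [18,30) fires=3
i=13 t=18 v=9: DROP (t<30-0); WM=30
i=14 t=21 v=8: DROP (t<30-0); WM=30
i=15 t=33 v=6: → [33,45),[32,44),[31,43),[30,42),[29,41),[28,40),[27,39),[26,38),[25,37),[24,36),[23,35),[22,34); WM=31; [19,31) fires=3
i=16 t=47 v=1: → [47,59),[46,58),[45,57),[44,56),[43,55),[42,54),[41,53),[40,52),[39,51),[38,50),[37,49),[36,48); WM=45; [20,32) fires=3 [21,33) fires=3 [22,34) fires=4 [23,35) fires=4 [24,36) fires=3 [25,37) fires=2 [26,38) fires=2 [27,39) fires=2 [28,40) fires=2 [29,41) fires=2 [30,42) fires=2 [31,43) fires=2 [32,44) fires=2 [33,45) fires=1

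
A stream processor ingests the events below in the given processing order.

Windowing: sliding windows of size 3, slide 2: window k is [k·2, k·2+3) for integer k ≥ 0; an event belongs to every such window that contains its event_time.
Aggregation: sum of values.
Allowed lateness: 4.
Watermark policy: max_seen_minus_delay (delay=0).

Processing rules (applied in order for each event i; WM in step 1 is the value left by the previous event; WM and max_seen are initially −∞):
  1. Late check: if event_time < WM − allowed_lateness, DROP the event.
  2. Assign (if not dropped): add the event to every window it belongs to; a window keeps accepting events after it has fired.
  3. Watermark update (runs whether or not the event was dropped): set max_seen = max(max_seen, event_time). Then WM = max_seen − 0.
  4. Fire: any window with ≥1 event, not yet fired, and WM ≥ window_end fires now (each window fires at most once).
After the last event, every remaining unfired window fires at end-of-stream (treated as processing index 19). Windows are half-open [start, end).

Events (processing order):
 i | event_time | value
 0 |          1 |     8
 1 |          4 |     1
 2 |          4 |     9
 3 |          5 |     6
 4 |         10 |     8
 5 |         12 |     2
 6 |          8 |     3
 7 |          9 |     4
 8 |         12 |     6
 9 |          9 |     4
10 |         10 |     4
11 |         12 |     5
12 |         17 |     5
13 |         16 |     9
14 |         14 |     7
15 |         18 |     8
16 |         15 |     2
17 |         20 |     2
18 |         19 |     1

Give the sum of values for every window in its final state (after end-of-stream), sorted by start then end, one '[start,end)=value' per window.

[0,3)=8 [2,5)=10 [4,7)=16 [6,9)=3 [8,11)=23 [10,13)=25 [12,15)=20 [14,17)=18 [16,19)=22 [18,21)=11 [20,23)=2

i=0 t=1 v=8: → [0,3); WM=1
i=1 t=4 v=1: → [4,7),[2,5); WM=4; [0,3) fires=8
i=2 t=4 v=9: → [4,7),[2,5); WM=4
i=3 t=5 v=6: → [4,7); WM=5; [2,5) fires=10
i=4 t=10 v=8: → [10,13),[8,11); WM=10; [4,7) fires=16
i=5 t=12 v=2: → [12,15),[10,13); WM=12; [8,11) fires=8
i=6 t=8 v=3: → [8,11),[6,9); WM=12; [6,9) fires=3
i=7 t=9 v=4: → [8,11); WM=12
i=8 t=12 v=6: → [12,15),[10,13); WM=12
i=9 t=9 v=4: → [8,11); WM=12
i=10 t=10 v=4: → [10,13),[8,11); WM=12
i=11 t=12 v=5: → [12,15),[10,13); WM=12
i=12 t=17 v=5: → [16,19); WM=17; [10,13) fires=25 [12,15) fires=13
i=13 t=16 v=9: → [16,19),[14,17); WM=17; [14,17) fires=9
i=14 t=14 v=7: → [14,17),[12,15); WM=17
i=15 t=18 v=8: → [18,21),[16,19); WM=18
i=16 t=15 v=2: → [14,17); WM=18
i=17 t=20 v=2: → [20,23),[18,21); WM=20; [16,19) fires=22
i=18 t=19 v=1: → [18,21); WM=20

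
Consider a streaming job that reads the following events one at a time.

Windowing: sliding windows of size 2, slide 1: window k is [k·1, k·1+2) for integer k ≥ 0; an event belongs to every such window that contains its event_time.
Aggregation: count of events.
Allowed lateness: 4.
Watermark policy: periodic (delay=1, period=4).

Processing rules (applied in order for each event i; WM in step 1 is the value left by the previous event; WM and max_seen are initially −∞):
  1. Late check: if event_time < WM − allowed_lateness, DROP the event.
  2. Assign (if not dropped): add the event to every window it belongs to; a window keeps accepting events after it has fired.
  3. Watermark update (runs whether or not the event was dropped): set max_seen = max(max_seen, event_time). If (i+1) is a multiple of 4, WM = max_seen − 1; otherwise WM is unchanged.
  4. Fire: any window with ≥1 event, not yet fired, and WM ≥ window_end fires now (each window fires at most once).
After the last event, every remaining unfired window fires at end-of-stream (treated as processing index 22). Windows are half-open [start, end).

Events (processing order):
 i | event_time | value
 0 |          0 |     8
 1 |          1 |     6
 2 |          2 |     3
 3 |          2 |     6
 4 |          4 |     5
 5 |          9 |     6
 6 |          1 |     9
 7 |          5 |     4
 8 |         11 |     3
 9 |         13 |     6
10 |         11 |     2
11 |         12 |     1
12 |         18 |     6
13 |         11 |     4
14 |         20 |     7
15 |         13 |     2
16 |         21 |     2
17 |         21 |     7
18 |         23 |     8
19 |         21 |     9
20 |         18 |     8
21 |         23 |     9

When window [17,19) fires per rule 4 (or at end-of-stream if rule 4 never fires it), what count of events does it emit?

i=0 t=0 v=8: → [0,2); WM=−∞
i=1 t=1 v=6: → [1,3),[0,2); WM=−∞
i=2 t=2 v=3: → [2,4),[1,3); WM=−∞
i=3 t=2 v=6: → [2,4),[1,3); WM=1
i=4 t=4 v=5: → [4,6),[3,5); WM=1
i=5 t=9 v=6: → [9,11),[8,10); WM=1
i=6 t=1 v=9: → [1,3),[0,2); WM=1
i=7 t=5 v=4: → [5,7),[4,6); WM=8; [0,2) fires=3 [1,3) fires=4 [2,4) fires=2 [3,5) fires=1 [4,6) fires=2 [5,7) fires=1
i=8 t=11 v=3: → [11,13),[10,12); WM=8
i=9 t=13 v=6: → [13,15),[12,14); WM=8
i=10 t=11 v=2: → [11,13),[10,12); WM=8
i=11 t=12 v=1: → [12,14),[11,13); WM=12; [8,10) fires=1 [9,11) fires=1 [10,12) fires=2
i=12 t=18 v=6: → [18,20),[17,19); WM=12
i=13 t=11 v=4: → [11,13),[10,12); WM=12
i=14 t=20 v=7: → [20,22),[19,21); WM=12
i=15 t=13 v=2: → [13,15),[12,14); WM=19; [11,13) fires=4 [12,14) fires=3 [13,15) fires=2 [17,19) fires=1
i=16 t=21 v=2: → [21,23),[20,22); WM=19
i=17 t=21 v=7: → [21,23),[20,22); WM=19
i=18 t=23 v=8: → [23,25),[22,24); WM=19
i=19 t=21 v=9: → [21,23),[20,22); WM=22; [18,20) fires=1 [19,21) fires=1 [20,22) fires=4
i=20 t=18 v=8: → [18,20),[17,19); WM=22
i=21 t=23 v=9: → [23,25),[22,24); WM=22

1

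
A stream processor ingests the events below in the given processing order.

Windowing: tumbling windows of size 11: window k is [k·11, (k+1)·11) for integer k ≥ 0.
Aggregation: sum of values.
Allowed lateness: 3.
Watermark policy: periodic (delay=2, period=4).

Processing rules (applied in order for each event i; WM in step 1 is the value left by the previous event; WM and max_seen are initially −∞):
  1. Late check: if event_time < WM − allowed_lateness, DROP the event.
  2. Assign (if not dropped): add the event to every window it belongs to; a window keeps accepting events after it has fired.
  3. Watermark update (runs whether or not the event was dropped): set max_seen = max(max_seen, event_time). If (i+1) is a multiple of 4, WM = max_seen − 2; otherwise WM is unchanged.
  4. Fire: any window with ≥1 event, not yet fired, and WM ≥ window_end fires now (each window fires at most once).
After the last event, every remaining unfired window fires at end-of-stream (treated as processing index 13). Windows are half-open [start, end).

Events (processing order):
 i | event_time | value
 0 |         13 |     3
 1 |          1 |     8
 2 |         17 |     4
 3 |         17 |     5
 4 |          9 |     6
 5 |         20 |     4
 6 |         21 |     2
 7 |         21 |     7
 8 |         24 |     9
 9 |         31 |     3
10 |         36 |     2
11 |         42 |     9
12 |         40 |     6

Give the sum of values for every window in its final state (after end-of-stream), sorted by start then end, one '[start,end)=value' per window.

[0,11)=8 [11,22)=25 [22,33)=12 [33,44)=17

i=0 t=13 v=3: → [11,22); WM=−∞
i=1 t=1 v=8: → [0,11); WM=−∞
i=2 t=17 v=4: → [11,22); WM=−∞
i=3 t=17 v=5: → [11,22); WM=15; [0,11) fires=8
i=4 t=9 v=6: DROP (t<15-3); WM=15
i=5 t=20 v=4: → [11,22); WM=15
i=6 t=21 v=2: → [11,22); WM=15
i=7 t=21 v=7: → [11,22); WM=19
i=8 t=24 v=9: → [22,33); WM=19
i=9 t=31 v=3: → [22,33); WM=19
i=10 t=36 v=2: → [33,44); WM=19
i=11 t=42 v=9: → [33,44); WM=40; [11,22) fires=25 [22,33) fires=12
i=12 t=40 v=6: → [33,44); WM=40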